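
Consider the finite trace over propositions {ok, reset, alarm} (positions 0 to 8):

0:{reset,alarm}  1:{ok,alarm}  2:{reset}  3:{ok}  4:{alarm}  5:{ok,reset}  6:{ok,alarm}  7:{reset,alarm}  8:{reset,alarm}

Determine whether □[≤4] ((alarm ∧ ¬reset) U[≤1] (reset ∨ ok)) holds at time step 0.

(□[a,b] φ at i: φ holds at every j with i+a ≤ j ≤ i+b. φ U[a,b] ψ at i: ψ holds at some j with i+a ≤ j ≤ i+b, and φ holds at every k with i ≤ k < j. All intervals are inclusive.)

Yes

Check ((alarm ∧ ¬reset) U[≤1] (reset ∨ ok)) at every j in [0,4]:
  j=0: holds
  j=1: holds
  j=2: holds
  j=3: holds
  j=4: holds
All positions satisfy it → formula holds.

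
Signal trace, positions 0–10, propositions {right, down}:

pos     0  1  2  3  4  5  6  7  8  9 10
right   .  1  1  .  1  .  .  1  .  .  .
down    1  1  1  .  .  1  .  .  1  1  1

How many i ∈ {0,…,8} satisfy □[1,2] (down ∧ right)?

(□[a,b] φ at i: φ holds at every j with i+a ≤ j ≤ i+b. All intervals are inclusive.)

1

Evaluate at each i in [0,8]:
  i=0: ✓ (all of [1,2])
  i=1: ✗ (fails at j=3)
  i=2: ✗ (fails at j=3)
  i=3: ✗ (fails at j=4)
  i=4: ✗ (fails at j=5)
  i=5: ✗ (fails at j=6)
  i=6: ✗ (fails at j=7)
  i=7: ✗ (fails at j=8)
  i=8: ✗ (fails at j=9)
Positions where it holds: {0} → 1.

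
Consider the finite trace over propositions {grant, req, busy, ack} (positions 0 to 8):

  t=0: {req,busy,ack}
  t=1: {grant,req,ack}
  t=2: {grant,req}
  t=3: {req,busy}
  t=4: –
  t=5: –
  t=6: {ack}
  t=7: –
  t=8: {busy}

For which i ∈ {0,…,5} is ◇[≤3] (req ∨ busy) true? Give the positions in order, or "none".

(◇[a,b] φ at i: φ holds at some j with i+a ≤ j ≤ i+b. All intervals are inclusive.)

Evaluate at each i in [0,5]:
  i=0: ✓ (witness j=0)
  i=1: ✓ (witness j=1)
  i=2: ✓ (witness j=2)
  i=3: ✓ (witness j=3)
  i=4: ✗ (none in [4,7])
  i=5: ✓ (witness j=8)

0, 1, 2, 3, 5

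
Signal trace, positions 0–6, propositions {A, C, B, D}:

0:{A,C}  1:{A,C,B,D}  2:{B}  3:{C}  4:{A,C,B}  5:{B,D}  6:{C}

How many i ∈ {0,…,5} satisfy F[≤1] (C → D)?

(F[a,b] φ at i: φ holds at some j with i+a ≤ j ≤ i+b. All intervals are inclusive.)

5

Evaluate at each i in [0,5]:
  i=0: ✓ (witness j=1)
  i=1: ✓ (witness j=1)
  i=2: ✓ (witness j=2)
  i=3: ✗ (none in [3,4])
  i=4: ✓ (witness j=5)
  i=5: ✓ (witness j=5)
Positions where it holds: {0, 1, 2, 4, 5} → 5.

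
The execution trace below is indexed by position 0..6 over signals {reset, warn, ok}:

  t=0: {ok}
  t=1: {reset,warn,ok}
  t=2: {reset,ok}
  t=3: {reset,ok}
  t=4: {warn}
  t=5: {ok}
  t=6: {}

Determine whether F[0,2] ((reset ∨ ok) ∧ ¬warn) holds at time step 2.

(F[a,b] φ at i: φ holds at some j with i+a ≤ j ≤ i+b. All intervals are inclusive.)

Holds

Check ((reset ∨ ok) ∧ ¬warn) at each j in [2,4]:
  j=2: true
  j=3: true
  j=4: false
Found at j=2 → formula holds.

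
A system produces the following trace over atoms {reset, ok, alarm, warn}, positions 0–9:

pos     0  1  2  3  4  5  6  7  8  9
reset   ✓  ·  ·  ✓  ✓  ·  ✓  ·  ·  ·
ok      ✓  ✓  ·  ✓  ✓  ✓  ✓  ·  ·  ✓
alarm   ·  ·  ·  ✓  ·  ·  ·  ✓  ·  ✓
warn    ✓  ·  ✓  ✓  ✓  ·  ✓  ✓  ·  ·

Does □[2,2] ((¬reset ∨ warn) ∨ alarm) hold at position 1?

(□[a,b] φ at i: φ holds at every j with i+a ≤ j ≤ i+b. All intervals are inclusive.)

Check ((¬reset ∨ warn) ∨ alarm) at every j in [3,3]:
  j=3: true
All positions satisfy it → formula holds.

Yes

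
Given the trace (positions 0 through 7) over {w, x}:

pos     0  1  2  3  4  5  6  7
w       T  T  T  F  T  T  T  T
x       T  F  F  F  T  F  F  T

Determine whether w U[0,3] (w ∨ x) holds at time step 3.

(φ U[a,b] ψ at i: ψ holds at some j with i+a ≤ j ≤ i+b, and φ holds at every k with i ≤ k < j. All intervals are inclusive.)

Does not hold

Need some j in [3,6] with (w ∨ x), and w at every k in [3,j-1].
  j=3: (w ∨ x) false.
  j=4: (w ∨ x) holds, but w fails at k=3 → not this j.
  j=5: (w ∨ x) holds, but w fails at k=3 → not this j.
  j=6: (w ∨ x) holds, but w fails at k=3 → not this j.
No j in the window works → until fails.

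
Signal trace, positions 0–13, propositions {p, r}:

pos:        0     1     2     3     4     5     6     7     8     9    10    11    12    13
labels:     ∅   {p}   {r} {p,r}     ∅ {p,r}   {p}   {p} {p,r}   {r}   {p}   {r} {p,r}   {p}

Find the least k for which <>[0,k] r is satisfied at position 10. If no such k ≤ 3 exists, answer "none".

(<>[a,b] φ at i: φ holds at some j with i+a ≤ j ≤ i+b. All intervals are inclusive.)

1

Scan j = 10,11,… for r:
  j=10: fails
  j=11: holds
First hit at j=11, so smallest k = 11-10 = 1.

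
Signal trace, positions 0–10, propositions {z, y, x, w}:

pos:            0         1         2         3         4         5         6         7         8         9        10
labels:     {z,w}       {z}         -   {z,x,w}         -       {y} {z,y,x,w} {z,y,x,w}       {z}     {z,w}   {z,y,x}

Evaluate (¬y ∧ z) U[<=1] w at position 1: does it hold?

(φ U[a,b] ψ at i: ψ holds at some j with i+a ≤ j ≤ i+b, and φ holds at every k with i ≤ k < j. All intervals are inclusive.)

Need some j in [1,2] with w, and (¬y ∧ z) at every k in [1,j-1].
  j=1: w false.
  j=2: w false.
No j in the window works → until fails.

Does not hold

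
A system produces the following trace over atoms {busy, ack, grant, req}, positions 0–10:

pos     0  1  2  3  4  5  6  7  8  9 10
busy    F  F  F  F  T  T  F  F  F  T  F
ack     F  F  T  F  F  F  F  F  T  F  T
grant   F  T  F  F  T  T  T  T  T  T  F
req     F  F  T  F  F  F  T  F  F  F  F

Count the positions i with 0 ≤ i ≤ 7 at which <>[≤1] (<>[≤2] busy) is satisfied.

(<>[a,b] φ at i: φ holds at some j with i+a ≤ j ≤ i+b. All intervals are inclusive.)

Evaluate at each i in [0,7]:
  i=0: ✗ (none in [0,1])
  i=1: ✓ (witness j=2)
  i=2: ✓ (witness j=2)
  i=3: ✓ (witness j=3)
  i=4: ✓ (witness j=4)
  i=5: ✓ (witness j=5)
  i=6: ✓ (witness j=7)
  i=7: ✓ (witness j=7)
Positions where it holds: {1, 2, 3, 4, 5, 6, 7} → 7.

7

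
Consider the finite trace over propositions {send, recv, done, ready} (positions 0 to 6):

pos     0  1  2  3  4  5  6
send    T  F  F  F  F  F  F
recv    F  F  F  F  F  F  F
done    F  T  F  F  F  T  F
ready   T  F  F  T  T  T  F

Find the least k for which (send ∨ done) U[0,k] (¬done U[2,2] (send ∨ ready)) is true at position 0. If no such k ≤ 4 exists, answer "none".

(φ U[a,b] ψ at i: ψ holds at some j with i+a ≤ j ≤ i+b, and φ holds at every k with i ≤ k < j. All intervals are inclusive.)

2

Need earliest j ≥ 0 with (¬done U[2,2] (send ∨ ready)), and (send ∨ done) at every k in [0,j-1].
  j=0: rhs fails.
  j=1: rhs fails.
  j=2: rhs holds; lhs holds on [0,1]. k = 2.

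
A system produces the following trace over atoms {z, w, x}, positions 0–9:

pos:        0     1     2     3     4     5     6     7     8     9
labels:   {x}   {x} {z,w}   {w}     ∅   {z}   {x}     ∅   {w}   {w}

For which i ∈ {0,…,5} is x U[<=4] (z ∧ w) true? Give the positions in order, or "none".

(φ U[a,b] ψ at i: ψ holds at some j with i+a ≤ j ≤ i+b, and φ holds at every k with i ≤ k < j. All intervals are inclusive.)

Evaluate at each i in [0,5]:
  i=0: ✓ (rhs at j=2; lhs holds on [0,1])
  i=1: ✓ (rhs at j=2; lhs holds on [1,1])
  i=2: ✓ (rhs at j=2)
  i=3: ✗ (no rhs in [3,7])
  i=4: ✗ (no rhs in [4,8])
  i=5: ✗ (no rhs in [5,9])

0, 1, 2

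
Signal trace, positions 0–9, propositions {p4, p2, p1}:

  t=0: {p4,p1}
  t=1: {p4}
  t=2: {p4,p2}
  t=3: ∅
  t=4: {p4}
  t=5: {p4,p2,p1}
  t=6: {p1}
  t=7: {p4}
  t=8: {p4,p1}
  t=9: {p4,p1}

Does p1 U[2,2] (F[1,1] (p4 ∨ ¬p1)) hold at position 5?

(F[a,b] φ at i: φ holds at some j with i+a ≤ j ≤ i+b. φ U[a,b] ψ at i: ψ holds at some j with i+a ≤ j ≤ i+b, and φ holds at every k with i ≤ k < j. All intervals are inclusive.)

Holds

Need some j in [7,7] with F[1,1] (p4 ∨ ¬p1), and p1 at every k in [5,j-1].
  j=7: F[1,1] (p4 ∨ ¬p1) holds; p1 holds at every k in [5,6] → satisfied.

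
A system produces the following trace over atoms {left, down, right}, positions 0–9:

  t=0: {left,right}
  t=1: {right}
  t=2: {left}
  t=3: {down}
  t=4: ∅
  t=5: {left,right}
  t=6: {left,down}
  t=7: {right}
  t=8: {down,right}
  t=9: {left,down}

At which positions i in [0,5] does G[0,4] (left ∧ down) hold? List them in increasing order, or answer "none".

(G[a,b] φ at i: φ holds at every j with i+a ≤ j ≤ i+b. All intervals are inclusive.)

Evaluate at each i in [0,5]:
  i=0: ✗ (fails at j=0)
  i=1: ✗ (fails at j=1)
  i=2: ✗ (fails at j=2)
  i=3: ✗ (fails at j=3)
  i=4: ✗ (fails at j=4)
  i=5: ✗ (fails at j=5)

none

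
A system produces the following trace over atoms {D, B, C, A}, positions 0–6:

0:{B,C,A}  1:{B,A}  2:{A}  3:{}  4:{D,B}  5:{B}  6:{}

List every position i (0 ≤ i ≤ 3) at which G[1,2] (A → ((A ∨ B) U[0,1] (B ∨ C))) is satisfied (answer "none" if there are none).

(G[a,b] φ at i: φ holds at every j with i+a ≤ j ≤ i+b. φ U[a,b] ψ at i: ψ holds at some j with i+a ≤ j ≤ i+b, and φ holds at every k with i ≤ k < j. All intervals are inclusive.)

2, 3

Evaluate at each i in [0,3]:
  i=0: ✗ (fails at j=2)
  i=1: ✗ (fails at j=2)
  i=2: ✓ (all of [3,4])
  i=3: ✓ (all of [4,5])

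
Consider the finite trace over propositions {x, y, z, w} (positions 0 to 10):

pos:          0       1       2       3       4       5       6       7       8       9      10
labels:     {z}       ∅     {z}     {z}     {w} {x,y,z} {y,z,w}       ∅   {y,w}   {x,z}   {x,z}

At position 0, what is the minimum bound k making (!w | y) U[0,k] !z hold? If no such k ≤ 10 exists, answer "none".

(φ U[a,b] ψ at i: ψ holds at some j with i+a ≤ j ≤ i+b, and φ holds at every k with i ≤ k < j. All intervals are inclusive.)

Need earliest j ≥ 0 with !z, and (!w | y) at every k in [0,j-1].
  j=0: rhs fails.
  j=1: rhs holds; lhs holds on [0,0]. k = 1.

1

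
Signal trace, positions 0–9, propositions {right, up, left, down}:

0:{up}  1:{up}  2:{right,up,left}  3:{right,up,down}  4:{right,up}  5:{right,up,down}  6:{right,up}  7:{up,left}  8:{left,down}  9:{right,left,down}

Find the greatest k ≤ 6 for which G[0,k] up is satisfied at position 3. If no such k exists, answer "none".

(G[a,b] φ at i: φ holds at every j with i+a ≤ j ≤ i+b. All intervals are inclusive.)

up must hold from j=3 onward; find where it first fails.
  j=3: holds
  j=4: holds
  j=5: holds
  j=6: holds
  j=7: holds
  j=8: fails
Holds on [3,7], so largest k = 4.

4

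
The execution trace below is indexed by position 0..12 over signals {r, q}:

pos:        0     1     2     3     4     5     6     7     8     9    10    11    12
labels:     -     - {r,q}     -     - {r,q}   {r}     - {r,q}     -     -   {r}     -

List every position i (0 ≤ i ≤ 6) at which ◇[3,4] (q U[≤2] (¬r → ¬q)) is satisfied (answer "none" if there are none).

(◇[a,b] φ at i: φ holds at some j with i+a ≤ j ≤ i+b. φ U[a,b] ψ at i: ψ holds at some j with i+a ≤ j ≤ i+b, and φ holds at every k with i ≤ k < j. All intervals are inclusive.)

Evaluate at each i in [0,6]:
  i=0: ✓ (witness j=3)
  i=1: ✓ (witness j=4)
  i=2: ✓ (witness j=5)
  i=3: ✓ (witness j=6)
  i=4: ✓ (witness j=7)
  i=5: ✓ (witness j=8)
  i=6: ✓ (witness j=9)

0, 1, 2, 3, 4, 5, 6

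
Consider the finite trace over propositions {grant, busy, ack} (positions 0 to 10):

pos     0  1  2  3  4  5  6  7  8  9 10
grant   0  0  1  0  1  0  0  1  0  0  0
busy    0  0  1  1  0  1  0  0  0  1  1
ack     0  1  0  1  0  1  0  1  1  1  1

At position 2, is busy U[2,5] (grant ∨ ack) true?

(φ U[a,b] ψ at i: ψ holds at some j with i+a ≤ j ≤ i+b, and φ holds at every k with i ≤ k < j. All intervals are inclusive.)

Need some j in [4,7] with (grant ∨ ack), and busy at every k in [2,j-1].
  j=4: (grant ∨ ack) holds; busy holds at every k in [2,3] → satisfied.

Yes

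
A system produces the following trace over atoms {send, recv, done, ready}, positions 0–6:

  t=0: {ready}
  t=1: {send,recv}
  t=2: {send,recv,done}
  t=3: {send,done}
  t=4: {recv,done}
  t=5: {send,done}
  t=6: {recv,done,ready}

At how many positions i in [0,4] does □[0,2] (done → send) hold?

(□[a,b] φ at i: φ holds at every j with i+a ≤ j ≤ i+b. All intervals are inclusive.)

2

Evaluate at each i in [0,4]:
  i=0: ✓ (all of [0,2])
  i=1: ✓ (all of [1,3])
  i=2: ✗ (fails at j=4)
  i=3: ✗ (fails at j=4)
  i=4: ✗ (fails at j=4)
Positions where it holds: {0, 1} → 2.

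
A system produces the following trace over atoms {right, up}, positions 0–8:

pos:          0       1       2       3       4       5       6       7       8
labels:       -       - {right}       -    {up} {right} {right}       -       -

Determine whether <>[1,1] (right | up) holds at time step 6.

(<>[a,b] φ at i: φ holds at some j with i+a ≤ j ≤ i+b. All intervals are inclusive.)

No

Check (right | up) at each j in [7,7]:
  j=7: false
No position in the window satisfies it → formula fails.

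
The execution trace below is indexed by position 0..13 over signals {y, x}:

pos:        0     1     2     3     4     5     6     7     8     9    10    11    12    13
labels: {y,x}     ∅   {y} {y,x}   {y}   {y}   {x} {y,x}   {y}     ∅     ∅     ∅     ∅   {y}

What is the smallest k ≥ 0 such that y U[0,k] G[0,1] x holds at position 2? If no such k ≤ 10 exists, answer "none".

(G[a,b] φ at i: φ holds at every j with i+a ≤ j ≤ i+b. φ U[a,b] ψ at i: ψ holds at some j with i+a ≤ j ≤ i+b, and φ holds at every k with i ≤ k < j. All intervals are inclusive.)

4

Need earliest j ≥ 2 with G[0,1] x, and y at every k in [2,j-1].
  j=2: rhs fails.
  j=3: rhs fails.
  j=4: rhs fails.
  j=5: rhs fails.
  j=6: rhs holds; lhs holds on [2,5]. k = 4.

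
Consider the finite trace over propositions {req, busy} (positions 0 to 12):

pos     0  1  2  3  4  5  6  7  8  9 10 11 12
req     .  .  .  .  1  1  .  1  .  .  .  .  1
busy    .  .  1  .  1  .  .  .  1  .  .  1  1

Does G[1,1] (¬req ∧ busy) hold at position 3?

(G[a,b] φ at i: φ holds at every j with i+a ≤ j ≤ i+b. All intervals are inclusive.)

No

Check (¬req ∧ busy) at every j in [4,4]:
  j=4: false
Fails at j=4 → formula fails.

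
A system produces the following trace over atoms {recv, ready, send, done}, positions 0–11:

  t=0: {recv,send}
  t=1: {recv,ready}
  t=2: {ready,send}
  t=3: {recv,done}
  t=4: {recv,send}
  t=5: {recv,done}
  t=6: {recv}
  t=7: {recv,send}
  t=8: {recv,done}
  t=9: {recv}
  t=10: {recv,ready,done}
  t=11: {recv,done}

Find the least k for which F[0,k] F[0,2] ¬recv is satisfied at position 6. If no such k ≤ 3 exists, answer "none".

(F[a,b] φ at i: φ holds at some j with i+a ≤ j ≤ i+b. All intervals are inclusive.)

none

Scan j = 6,7,… for F[0,2] ¬recv:
  j=6: fails
  j=7: fails
  j=8: fails
  j=9: fails
No j in [6,9] satisfies it → none.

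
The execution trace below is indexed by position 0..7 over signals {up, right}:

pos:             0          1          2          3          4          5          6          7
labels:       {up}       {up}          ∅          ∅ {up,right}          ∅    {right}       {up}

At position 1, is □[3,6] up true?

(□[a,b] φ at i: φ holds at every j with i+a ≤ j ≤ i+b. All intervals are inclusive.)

False

Check up at every j in [4,7]:
  j=4: true
  j=5: false
  j=6: false
  j=7: true
Fails at j=5 → formula fails.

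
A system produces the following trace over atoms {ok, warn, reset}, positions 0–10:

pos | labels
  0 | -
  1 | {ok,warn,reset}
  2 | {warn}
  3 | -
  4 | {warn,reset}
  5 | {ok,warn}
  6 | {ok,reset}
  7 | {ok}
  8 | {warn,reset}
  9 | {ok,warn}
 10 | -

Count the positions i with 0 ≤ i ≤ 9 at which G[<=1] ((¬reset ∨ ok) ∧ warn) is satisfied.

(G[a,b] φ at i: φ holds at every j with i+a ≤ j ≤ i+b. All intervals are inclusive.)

Evaluate at each i in [0,9]:
  i=0: ✗ (fails at j=0)
  i=1: ✓ (all of [1,2])
  i=2: ✗ (fails at j=3)
  i=3: ✗ (fails at j=3)
  i=4: ✗ (fails at j=4)
  i=5: ✗ (fails at j=6)
  i=6: ✗ (fails at j=6)
  i=7: ✗ (fails at j=7)
  i=8: ✗ (fails at j=8)
  i=9: ✗ (fails at j=10)
Positions where it holds: {1} → 1.

1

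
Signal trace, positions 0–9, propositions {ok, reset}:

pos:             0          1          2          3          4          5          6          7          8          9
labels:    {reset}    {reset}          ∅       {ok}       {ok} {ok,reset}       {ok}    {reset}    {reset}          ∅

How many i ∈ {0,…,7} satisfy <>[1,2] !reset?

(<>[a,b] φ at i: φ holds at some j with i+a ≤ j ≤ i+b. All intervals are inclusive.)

7

Evaluate at each i in [0,7]:
  i=0: ✓ (witness j=2)
  i=1: ✓ (witness j=2)
  i=2: ✓ (witness j=3)
  i=3: ✓ (witness j=4)
  i=4: ✓ (witness j=6)
  i=5: ✓ (witness j=6)
  i=6: ✗ (none in [7,8])
  i=7: ✓ (witness j=9)
Positions where it holds: {0, 1, 2, 3, 4, 5, 7} → 7.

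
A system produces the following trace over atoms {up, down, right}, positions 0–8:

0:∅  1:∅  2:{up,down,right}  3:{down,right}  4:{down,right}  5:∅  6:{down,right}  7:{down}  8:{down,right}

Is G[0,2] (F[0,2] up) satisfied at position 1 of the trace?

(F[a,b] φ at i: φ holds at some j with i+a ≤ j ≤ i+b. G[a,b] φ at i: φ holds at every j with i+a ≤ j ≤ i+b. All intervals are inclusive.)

Does not hold

Check F[0,2] up at every j in [1,3]:
  j=1: holds (witness at 2)
  j=2: holds (witness at 2)
  j=3: fails (none in [3,5])
Fails at j=3 → formula fails.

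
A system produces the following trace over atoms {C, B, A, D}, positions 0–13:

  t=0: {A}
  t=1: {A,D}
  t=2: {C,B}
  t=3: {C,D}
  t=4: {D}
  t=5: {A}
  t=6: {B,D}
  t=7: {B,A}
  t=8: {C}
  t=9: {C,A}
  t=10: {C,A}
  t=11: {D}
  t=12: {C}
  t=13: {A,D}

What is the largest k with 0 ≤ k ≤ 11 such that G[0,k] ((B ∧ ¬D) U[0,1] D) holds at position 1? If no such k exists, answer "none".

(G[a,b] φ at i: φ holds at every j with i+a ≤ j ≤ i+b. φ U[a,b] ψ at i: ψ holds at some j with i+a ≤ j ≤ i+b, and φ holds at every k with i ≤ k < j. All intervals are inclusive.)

3

((B ∧ ¬D) U[0,1] D) must hold from j=1 onward; find where it first fails.
  j=1: holds
  j=2: holds
  j=3: holds
  j=4: holds
  j=5: fails
Holds on [1,4], so largest k = 3.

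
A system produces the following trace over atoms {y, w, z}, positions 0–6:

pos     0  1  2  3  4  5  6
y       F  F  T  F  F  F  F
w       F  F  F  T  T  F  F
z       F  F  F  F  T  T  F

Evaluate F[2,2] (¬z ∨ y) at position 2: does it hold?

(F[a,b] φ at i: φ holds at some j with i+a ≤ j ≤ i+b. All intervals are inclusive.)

Does not hold

Check (¬z ∨ y) at each j in [4,4]:
  j=4: false
No position in the window satisfies it → formula fails.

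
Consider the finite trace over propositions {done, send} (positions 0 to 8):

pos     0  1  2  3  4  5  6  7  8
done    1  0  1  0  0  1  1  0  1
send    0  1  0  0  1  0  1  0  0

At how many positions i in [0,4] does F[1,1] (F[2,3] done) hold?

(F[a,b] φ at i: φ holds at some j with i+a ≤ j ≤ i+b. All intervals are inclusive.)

Evaluate at each i in [0,4]:
  i=0: ✗ (none in [1,1])
  i=1: ✓ (witness j=2)
  i=2: ✓ (witness j=3)
  i=3: ✓ (witness j=4)
  i=4: ✓ (witness j=5)
Positions where it holds: {1, 2, 3, 4} → 4.

4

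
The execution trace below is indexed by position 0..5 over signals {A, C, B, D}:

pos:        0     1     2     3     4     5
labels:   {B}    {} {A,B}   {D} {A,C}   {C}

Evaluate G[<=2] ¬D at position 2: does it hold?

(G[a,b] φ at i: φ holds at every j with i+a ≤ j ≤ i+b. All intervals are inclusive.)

No

Check ¬D at every j in [2,4]:
  j=2: true
  j=3: false
  j=4: true
Fails at j=3 → formula fails.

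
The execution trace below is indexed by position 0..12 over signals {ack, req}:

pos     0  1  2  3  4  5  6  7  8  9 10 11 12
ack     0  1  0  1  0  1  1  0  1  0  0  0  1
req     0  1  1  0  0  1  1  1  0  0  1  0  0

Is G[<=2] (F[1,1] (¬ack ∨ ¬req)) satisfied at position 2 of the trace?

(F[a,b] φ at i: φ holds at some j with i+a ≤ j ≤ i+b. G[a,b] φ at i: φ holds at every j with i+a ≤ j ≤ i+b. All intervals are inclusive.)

Check F[1,1] (¬ack ∨ ¬req) at every j in [2,4]:
  j=2: holds (witness at 3)
  j=3: holds (witness at 4)
  j=4: fails (none in [5,5])
Fails at j=4 → formula fails.

False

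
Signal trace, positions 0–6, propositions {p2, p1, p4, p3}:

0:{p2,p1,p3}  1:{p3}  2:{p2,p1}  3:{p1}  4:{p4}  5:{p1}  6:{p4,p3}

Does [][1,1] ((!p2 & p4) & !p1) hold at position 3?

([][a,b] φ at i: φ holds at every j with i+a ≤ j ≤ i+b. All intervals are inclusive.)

True

Check ((!p2 & p4) & !p1) at every j in [4,4]:
  j=4: true
All positions satisfy it → formula holds.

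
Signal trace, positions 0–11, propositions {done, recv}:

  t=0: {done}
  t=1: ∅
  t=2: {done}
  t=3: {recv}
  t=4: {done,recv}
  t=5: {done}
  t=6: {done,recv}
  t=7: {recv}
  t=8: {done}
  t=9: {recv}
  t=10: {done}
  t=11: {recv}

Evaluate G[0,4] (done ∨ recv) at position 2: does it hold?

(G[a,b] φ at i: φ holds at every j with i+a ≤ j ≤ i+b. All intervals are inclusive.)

Check (done ∨ recv) at every j in [2,6]:
  j=2: true
  j=3: true
  j=4: true
  j=5: true
  j=6: true
All positions satisfy it → formula holds.

Yes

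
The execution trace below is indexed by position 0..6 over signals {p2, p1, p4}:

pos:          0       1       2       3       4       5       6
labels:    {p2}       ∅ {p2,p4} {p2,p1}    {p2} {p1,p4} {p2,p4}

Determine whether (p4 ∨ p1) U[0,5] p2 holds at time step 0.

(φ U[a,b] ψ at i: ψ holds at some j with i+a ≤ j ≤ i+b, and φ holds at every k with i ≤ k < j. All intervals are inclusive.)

Need some j in [0,5] with p2, and (p4 ∨ p1) at every k in [0,j-1].
  j=0: p2 holds; no prefix to check → satisfied.

Holds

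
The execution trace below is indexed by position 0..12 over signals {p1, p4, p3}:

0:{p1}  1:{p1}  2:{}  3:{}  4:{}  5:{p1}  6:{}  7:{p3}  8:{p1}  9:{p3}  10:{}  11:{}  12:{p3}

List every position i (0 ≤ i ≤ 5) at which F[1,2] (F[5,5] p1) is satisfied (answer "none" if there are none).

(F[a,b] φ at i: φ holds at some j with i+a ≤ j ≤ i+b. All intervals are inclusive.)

Evaluate at each i in [0,5]:
  i=0: ✗ (none in [1,2])
  i=1: ✓ (witness j=3)
  i=2: ✓ (witness j=3)
  i=3: ✗ (none in [4,5])
  i=4: ✗ (none in [5,6])
  i=5: ✗ (none in [6,7])

1, 2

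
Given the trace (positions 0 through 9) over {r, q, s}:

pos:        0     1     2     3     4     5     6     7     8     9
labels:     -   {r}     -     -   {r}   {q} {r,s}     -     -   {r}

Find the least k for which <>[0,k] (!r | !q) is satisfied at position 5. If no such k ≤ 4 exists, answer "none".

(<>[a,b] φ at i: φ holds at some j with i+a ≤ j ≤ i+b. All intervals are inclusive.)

0

Scan j = 5,6,… for (!r | !q):
  j=5: holds
First hit at j=5, so smallest k = 5-5 = 0.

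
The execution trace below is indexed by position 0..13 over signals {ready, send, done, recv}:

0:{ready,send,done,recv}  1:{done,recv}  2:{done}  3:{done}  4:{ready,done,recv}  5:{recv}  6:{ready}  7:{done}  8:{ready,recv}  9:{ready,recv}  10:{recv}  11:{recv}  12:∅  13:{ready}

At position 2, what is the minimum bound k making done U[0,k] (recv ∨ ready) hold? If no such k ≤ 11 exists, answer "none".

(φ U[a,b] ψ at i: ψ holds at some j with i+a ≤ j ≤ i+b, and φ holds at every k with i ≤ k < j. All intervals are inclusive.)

2

Need earliest j ≥ 2 with (recv ∨ ready), and done at every k in [2,j-1].
  j=2: rhs fails.
  j=3: rhs fails.
  j=4: rhs holds; lhs holds on [2,3]. k = 2.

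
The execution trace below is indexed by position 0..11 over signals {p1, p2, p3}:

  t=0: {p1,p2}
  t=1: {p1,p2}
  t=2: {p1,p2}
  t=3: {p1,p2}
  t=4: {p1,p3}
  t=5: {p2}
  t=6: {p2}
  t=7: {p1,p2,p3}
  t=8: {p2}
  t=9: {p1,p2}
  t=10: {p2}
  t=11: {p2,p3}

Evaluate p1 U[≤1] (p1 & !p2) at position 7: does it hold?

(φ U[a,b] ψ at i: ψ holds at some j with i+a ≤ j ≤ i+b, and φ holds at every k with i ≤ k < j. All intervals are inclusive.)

Does not hold

Need some j in [7,8] with (p1 & !p2), and p1 at every k in [7,j-1].
  j=7: (p1 & !p2) false.
  j=8: (p1 & !p2) false.
No j in the window works → until fails.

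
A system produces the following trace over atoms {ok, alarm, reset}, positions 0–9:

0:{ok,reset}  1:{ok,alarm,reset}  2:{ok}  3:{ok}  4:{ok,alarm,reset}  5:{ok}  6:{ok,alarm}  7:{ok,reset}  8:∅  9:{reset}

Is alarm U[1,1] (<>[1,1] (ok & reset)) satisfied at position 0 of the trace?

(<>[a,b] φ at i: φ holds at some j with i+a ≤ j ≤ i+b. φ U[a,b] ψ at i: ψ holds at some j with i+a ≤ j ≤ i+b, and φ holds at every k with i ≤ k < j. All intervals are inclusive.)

Does not hold

Need some j in [1,1] with <>[1,1] (ok & reset), and alarm at every k in [0,j-1].
  j=1: <>[1,1] (ok & reset) — fails (none in [2,2]).
No j in the window works → until fails.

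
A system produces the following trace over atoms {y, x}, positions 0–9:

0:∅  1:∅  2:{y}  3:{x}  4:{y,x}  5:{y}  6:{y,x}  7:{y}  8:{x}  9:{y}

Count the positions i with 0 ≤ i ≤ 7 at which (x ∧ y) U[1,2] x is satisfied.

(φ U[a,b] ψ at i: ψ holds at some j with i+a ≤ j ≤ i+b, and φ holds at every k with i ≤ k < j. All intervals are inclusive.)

Evaluate at each i in [0,7]:
  i=0: ✗ (no rhs in [1,2])
  i=1: ✗ (lhs fails at k=1 before rhs at j=3)
  i=2: ✗ (lhs fails at k=2 before rhs at j=3)
  i=3: ✗ (lhs fails at k=3 before rhs at j=4)
  i=4: ✗ (lhs fails at k=5 before rhs at j=6)
  i=5: ✗ (lhs fails at k=5 before rhs at j=6)
  i=6: ✗ (lhs fails at k=7 before rhs at j=8)
  i=7: ✗ (lhs fails at k=7 before rhs at j=8)
Positions where it holds: {} → 0.

0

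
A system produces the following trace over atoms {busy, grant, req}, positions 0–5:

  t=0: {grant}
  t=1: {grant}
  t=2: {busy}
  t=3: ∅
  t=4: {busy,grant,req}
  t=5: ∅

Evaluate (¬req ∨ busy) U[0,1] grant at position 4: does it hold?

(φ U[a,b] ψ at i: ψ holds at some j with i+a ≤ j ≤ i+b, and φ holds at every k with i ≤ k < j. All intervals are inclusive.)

Need some j in [4,5] with grant, and (¬req ∨ busy) at every k in [4,j-1].
  j=4: grant holds; no prefix to check → satisfied.

True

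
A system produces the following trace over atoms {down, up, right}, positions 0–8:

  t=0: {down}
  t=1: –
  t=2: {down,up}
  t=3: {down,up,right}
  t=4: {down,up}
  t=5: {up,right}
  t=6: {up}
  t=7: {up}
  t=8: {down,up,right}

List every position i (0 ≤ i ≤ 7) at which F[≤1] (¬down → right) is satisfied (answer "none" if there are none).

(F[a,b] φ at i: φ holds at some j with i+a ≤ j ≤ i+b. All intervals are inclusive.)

0, 1, 2, 3, 4, 5, 7

Evaluate at each i in [0,7]:
  i=0: ✓ (witness j=0)
  i=1: ✓ (witness j=2)
  i=2: ✓ (witness j=2)
  i=3: ✓ (witness j=3)
  i=4: ✓ (witness j=4)
  i=5: ✓ (witness j=5)
  i=6: ✗ (none in [6,7])
  i=7: ✓ (witness j=8)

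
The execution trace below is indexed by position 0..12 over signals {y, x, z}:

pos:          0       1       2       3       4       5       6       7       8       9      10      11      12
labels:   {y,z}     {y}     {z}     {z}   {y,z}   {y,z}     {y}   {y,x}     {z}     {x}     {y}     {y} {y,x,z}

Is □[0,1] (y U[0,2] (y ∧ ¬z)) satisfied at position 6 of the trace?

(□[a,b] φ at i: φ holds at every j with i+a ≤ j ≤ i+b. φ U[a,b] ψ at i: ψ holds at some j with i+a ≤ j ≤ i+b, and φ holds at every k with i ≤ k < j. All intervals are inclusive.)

Yes

Check (y U[0,2] (y ∧ ¬z)) at every j in [6,7]:
  j=6: holds
  j=7: holds
All positions satisfy it → formula holds.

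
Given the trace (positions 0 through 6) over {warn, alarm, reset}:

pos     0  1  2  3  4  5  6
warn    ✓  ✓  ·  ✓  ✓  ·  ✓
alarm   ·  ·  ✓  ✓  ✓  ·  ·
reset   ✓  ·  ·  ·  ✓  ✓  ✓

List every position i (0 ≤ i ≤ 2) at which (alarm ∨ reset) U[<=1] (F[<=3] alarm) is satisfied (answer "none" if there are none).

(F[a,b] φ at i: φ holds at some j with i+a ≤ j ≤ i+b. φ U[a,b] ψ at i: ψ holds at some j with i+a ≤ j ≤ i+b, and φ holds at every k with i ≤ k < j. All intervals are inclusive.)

Evaluate at each i in [0,2]:
  i=0: ✓ (rhs at j=0)
  i=1: ✓ (rhs at j=1)
  i=2: ✓ (rhs at j=2)

0, 1, 2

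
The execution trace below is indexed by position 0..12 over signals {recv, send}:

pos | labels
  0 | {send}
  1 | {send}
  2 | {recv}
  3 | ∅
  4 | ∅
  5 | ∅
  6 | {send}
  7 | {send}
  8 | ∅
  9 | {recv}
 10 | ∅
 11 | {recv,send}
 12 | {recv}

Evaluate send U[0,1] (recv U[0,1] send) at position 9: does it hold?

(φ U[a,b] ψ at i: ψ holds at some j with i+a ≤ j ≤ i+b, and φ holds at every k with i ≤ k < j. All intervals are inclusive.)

No

Need some j in [9,10] with (recv U[0,1] send), and send at every k in [9,j-1].
  j=9: (recv U[0,1] send) — fails.
  j=10: (recv U[0,1] send) — fails.
No j in the window works → until fails.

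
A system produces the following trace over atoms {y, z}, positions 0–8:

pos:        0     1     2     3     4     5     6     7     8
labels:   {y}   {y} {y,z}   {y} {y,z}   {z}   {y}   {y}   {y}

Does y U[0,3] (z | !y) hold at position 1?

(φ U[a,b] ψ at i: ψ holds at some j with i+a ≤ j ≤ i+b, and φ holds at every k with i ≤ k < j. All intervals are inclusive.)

True

Need some j in [1,4] with (z | !y), and y at every k in [1,j-1].
  j=1: (z | !y) false.
  j=2: (z | !y) holds; y holds at every k in [1,1] → satisfied.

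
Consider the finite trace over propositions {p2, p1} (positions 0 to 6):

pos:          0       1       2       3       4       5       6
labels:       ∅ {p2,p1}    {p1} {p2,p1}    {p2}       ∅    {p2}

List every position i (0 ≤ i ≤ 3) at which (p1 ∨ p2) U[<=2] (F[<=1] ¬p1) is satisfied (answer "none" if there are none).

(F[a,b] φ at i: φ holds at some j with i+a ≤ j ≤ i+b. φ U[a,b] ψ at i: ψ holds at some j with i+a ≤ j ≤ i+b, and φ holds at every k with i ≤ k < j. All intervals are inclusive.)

0, 1, 2, 3

Evaluate at each i in [0,3]:
  i=0: ✓ (rhs at j=0)
  i=1: ✓ (rhs at j=3; lhs holds on [1,2])
  i=2: ✓ (rhs at j=3; lhs holds on [2,2])
  i=3: ✓ (rhs at j=3)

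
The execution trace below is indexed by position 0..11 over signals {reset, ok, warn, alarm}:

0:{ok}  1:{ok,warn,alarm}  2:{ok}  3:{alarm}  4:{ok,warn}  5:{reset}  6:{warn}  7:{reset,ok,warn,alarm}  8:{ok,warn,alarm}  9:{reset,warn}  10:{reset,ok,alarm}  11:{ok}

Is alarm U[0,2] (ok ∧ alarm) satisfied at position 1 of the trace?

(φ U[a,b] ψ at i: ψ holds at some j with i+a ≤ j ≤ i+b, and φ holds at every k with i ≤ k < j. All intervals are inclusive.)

Need some j in [1,3] with (ok ∧ alarm), and alarm at every k in [1,j-1].
  j=1: (ok ∧ alarm) holds; no prefix to check → satisfied.

True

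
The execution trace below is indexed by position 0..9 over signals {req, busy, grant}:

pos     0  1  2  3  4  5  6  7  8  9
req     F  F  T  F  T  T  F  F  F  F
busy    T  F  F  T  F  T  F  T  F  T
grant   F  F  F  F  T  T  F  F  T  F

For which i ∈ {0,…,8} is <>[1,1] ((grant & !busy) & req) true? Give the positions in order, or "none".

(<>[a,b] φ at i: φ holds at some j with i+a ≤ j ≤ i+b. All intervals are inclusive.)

Evaluate at each i in [0,8]:
  i=0: ✗ (none in [1,1])
  i=1: ✗ (none in [2,2])
  i=2: ✗ (none in [3,3])
  i=3: ✓ (witness j=4)
  i=4: ✗ (none in [5,5])
  i=5: ✗ (none in [6,6])
  i=6: ✗ (none in [7,7])
  i=7: ✗ (none in [8,8])
  i=8: ✗ (none in [9,9])

3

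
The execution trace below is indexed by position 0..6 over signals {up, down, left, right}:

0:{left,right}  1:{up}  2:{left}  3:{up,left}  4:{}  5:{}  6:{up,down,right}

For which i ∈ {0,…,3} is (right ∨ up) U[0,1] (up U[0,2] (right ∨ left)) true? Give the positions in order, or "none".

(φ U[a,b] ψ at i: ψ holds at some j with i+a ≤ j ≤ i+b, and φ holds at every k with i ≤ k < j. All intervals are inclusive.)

Evaluate at each i in [0,3]:
  i=0: ✓ (rhs at j=0)
  i=1: ✓ (rhs at j=1)
  i=2: ✓ (rhs at j=2)
  i=3: ✓ (rhs at j=3)

0, 1, 2, 3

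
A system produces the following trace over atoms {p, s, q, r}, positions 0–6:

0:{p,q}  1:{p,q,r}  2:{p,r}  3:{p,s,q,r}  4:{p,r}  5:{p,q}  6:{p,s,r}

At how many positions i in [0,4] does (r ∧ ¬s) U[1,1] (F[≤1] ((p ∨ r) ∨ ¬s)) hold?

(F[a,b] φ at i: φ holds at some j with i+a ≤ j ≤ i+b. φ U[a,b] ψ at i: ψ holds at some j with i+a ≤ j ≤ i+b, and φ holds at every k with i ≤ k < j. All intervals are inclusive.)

3

Evaluate at each i in [0,4]:
  i=0: ✗ (lhs fails at k=0 before rhs at j=1)
  i=1: ✓ (rhs at j=2; lhs holds on [1,1])
  i=2: ✓ (rhs at j=3; lhs holds on [2,2])
  i=3: ✗ (lhs fails at k=3 before rhs at j=4)
  i=4: ✓ (rhs at j=5; lhs holds on [4,4])
Positions where it holds: {1, 2, 4} → 3.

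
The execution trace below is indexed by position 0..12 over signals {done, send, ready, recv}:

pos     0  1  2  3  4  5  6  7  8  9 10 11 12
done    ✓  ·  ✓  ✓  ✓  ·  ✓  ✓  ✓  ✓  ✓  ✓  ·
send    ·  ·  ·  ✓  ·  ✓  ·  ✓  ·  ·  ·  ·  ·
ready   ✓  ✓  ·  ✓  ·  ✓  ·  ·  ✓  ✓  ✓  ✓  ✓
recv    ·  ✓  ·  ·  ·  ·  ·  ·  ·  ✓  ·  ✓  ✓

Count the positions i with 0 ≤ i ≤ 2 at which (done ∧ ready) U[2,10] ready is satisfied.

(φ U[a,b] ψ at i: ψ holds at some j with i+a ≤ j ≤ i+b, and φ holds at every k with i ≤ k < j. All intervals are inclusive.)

0

Evaluate at each i in [0,2]:
  i=0: ✗ (lhs fails at k=1 before rhs at j=3)
  i=1: ✗ (lhs fails at k=1 before rhs at j=3)
  i=2: ✗ (lhs fails at k=2 before rhs at j=5)
Positions where it holds: {} → 0.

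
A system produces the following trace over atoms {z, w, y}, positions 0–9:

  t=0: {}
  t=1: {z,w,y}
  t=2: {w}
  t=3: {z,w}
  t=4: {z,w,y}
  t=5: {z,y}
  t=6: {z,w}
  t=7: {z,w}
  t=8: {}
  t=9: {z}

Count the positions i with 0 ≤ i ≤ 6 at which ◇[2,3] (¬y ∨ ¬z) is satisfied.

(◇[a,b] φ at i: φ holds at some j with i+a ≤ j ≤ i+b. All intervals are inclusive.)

Evaluate at each i in [0,6]:
  i=0: ✓ (witness j=2)
  i=1: ✓ (witness j=3)
  i=2: ✗ (none in [4,5])
  i=3: ✓ (witness j=6)
  i=4: ✓ (witness j=6)
  i=5: ✓ (witness j=7)
  i=6: ✓ (witness j=8)
Positions where it holds: {0, 1, 3, 4, 5, 6} → 6.

6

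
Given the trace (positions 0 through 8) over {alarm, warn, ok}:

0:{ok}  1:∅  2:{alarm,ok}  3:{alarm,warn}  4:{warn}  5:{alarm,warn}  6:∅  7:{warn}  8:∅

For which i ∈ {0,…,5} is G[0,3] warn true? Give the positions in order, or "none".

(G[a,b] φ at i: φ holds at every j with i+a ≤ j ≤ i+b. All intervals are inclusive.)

Evaluate at each i in [0,5]:
  i=0: ✗ (fails at j=0)
  i=1: ✗ (fails at j=1)
  i=2: ✗ (fails at j=2)
  i=3: ✗ (fails at j=6)
  i=4: ✗ (fails at j=6)
  i=5: ✗ (fails at j=6)

none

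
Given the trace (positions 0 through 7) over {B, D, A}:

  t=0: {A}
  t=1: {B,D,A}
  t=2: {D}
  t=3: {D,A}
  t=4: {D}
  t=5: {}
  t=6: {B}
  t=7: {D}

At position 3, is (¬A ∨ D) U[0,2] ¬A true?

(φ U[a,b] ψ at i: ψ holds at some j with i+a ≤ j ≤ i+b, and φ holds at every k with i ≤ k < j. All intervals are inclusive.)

Need some j in [3,5] with ¬A, and (¬A ∨ D) at every k in [3,j-1].
  j=3: ¬A false.
  j=4: ¬A holds; (¬A ∨ D) holds at every k in [3,3] → satisfied.

Holds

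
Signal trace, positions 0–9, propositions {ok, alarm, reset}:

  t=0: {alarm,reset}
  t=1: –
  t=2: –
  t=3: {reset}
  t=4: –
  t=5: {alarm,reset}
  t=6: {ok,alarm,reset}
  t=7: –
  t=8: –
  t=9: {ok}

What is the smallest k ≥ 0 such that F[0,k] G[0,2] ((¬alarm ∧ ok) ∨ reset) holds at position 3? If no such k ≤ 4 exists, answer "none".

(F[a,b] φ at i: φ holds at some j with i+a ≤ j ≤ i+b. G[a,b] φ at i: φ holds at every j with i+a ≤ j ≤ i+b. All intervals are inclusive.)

none

Scan j = 3,4,… for G[0,2] ((¬alarm ∧ ok) ∨ reset):
  j=3: fails
  j=4: fails
  j=5: fails
  j=6: fails
  j=7: fails
No j in [3,7] satisfies it → none.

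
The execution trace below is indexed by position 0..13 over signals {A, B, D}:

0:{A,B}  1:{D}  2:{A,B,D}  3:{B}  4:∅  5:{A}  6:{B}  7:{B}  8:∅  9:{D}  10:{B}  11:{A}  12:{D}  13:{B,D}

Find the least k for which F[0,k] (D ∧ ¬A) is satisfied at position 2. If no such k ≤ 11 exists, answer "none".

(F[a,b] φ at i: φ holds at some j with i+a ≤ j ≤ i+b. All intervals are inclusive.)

Scan j = 2,3,… for (D ∧ ¬A):
  j=2: fails
  j=3: fails
  j=4: fails
  j=5: fails
  j=6: fails
  j=7: fails
  j=8: fails
  j=9: holds
First hit at j=9, so smallest k = 9-2 = 7.

7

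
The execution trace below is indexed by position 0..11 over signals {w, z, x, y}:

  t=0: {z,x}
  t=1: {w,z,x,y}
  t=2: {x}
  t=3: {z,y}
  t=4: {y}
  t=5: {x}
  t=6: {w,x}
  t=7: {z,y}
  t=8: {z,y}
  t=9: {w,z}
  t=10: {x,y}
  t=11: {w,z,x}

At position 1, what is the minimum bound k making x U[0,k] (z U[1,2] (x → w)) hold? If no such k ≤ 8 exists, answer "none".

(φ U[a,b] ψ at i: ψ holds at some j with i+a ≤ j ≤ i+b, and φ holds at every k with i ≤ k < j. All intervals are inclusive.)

2

Need earliest j ≥ 1 with (z U[1,2] (x → w)), and x at every k in [1,j-1].
  j=1: rhs fails.
  j=2: rhs fails.
  j=3: rhs holds; lhs holds on [1,2]. k = 2.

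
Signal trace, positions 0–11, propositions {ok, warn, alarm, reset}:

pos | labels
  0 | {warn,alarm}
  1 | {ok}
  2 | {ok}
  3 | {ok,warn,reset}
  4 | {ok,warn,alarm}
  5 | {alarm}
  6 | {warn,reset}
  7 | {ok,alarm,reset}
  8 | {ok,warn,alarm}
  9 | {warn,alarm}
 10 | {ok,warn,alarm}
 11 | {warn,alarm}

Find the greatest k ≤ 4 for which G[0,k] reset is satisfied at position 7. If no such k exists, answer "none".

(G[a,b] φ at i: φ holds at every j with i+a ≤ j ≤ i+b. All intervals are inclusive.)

reset must hold from j=7 onward; find where it first fails.
  j=7: holds
  j=8: fails
Holds on [7,7], so largest k = 0.

0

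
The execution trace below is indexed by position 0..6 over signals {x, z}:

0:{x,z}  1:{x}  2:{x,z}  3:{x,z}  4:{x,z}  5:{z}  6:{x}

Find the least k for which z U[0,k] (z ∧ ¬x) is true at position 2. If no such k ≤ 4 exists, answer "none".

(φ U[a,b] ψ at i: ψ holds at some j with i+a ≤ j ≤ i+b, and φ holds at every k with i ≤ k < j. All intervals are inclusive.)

Need earliest j ≥ 2 with (z ∧ ¬x), and z at every k in [2,j-1].
  j=2: rhs fails.
  j=3: rhs fails.
  j=4: rhs fails.
  j=5: rhs holds; lhs holds on [2,4]. k = 3.

3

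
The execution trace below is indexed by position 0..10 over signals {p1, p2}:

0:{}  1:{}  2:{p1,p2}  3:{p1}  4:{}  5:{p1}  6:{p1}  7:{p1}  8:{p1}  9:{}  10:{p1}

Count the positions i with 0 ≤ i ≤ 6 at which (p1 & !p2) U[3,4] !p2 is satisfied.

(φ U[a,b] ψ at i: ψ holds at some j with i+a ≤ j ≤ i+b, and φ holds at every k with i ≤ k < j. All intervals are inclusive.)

2

Evaluate at each i in [0,6]:
  i=0: ✗ (lhs fails at k=0 before rhs at j=3)
  i=1: ✗ (lhs fails at k=1 before rhs at j=4)
  i=2: ✗ (lhs fails at k=2 before rhs at j=5)
  i=3: ✗ (lhs fails at k=4 before rhs at j=6)
  i=4: ✗ (lhs fails at k=4 before rhs at j=7)
  i=5: ✓ (rhs at j=8; lhs holds on [5,7])
  i=6: ✓ (rhs at j=9; lhs holds on [6,8])
Positions where it holds: {5, 6} → 2.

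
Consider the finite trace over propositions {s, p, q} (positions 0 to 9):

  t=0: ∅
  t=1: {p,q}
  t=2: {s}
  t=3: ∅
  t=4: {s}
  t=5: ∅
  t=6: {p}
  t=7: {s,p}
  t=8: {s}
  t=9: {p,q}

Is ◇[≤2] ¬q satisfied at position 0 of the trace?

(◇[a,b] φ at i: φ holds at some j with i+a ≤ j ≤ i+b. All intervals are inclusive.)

Check ¬q at each j in [0,2]:
  j=0: true
  j=1: false
  j=2: true
Found at j=0 → formula holds.

Yes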